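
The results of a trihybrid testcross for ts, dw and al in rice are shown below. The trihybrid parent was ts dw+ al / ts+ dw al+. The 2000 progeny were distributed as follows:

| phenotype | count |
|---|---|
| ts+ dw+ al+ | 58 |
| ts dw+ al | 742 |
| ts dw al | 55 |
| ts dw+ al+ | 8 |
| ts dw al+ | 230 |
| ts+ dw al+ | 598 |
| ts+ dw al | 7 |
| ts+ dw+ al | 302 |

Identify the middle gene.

al

The two rarest classes, ts dw+ al+ and ts+ dw al, are the double crossovers. Comparing them with the parentals, only the al allele has switched, so al is the middle locus and the order is dw – al – ts.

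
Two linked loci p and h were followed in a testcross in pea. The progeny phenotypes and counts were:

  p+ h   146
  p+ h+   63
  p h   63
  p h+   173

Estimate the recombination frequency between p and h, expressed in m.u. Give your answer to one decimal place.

The two most frequent classes, p+ h (146) and p h+ (173), are the parental types, so the F1 was p+ h / p h+.
The recombinant classes are p+ h+ and p h: 63 + 63 = 126.
Recombination frequency = 126/445 = 0.2831 ≈ 28.3%, i.e. 28.3 m.u.

28.3 m.u.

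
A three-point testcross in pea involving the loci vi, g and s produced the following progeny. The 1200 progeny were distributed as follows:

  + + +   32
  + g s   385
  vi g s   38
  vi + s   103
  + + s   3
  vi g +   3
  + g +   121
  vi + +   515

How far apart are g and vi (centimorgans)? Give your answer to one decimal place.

The two most frequent reciprocal classes, + g s and vi + +, are the parental types, so the F1 was + g s / vi + +.
The two rarest classes, + + s and vi g +, are the double crossovers. Comparing them with the parentals, only the g allele has switched, so g is the middle locus and the order is vi – g – s.
Crossovers in the vi–g interval produce the single-crossover classes vi g s and + + + (38 + 32 = 70) plus the double crossovers (6).
RF(vi–g) = (70 + 6) / 1200 = 76/1200 = 0.0633 → 6.3 centimorgans.

6.3 centimorgans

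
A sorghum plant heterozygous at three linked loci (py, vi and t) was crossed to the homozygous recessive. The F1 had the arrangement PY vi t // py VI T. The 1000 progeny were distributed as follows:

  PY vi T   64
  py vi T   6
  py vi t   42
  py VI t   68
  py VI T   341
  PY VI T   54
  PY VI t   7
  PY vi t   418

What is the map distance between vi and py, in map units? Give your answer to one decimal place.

The two rarest classes, PY VI t and py vi T, are the double crossovers. Comparing them with the parentals, only the vi allele has switched, so vi is the middle locus and the order is py – vi – t.
Crossovers in the py–vi interval produce the single-crossover classes py vi t and PY VI T (42 + 54 = 96) plus the double crossovers (13).
RF(py–vi) = (96 + 13) / 1000 = 109/1000 = 0.1090 → 10.9 map units.

10.9 map units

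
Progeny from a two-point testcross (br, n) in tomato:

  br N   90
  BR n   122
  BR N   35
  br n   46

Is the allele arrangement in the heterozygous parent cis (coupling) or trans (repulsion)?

trans

The two most frequent classes are BR n (122) and br N (90); these are the parental (non-recombinant) types.
So the F1 carried BR n on one chromosome and br N on the other — the recessive alleles are on opposite chromosomes (trans / repulsion).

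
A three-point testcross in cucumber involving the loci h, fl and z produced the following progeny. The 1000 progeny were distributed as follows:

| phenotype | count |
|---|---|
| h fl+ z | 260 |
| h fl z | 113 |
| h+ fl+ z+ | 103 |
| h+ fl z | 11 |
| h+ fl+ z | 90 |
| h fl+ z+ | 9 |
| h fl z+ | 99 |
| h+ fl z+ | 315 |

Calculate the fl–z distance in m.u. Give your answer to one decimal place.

The two most frequent reciprocal classes, h fl+ z and h+ fl z+, are the parental types, so the F1 was h fl+ z / h+ fl z+.
The two rarest classes, h fl+ z+ and h+ fl z, are the double crossovers. Comparing them with the parentals, only the z allele has switched, so z is the middle locus and the order is h – z – fl.
Crossovers in the z–fl interval produce the single-crossover classes h fl z and h+ fl+ z+ (113 + 103 = 216) plus the double crossovers (20).
RF(z–fl) = (216 + 20) / 1000 = 236/1000 = 0.2360 → 23.6 m.u.

23.6 m.u.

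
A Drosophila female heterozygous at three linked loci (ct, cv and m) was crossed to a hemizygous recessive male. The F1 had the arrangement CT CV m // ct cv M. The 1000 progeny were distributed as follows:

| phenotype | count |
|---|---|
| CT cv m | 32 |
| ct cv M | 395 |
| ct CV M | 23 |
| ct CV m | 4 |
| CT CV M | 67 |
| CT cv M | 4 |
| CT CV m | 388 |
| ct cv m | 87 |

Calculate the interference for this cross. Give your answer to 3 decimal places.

The two rarest classes, ct CV m and CT cv M, are the double crossovers. Comparing them with the parentals, only the ct allele has switched, so ct is the middle locus and the order is cv – ct – m.
cv–ct: (55 + 8)/1000 = 0.0630; ct–m: (154 + 8)/1000 = 0.1620.
Expected DCO frequency = 0.0630 × 0.1620 ≈ 0.01021; observed = 8/1000 ≈ 0.00800.
Coefficient of coincidence = 0.00800/0.01021 ≈ 0.784; interference = 1 − 0.784 = 0.216.

0.216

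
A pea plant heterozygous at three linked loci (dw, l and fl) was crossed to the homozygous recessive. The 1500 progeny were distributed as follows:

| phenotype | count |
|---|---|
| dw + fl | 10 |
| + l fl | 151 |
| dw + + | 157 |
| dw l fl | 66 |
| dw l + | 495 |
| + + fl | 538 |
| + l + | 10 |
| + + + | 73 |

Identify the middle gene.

The two most frequent reciprocal classes, + + fl and dw l +, are the parental types, so the F1 was + + fl / dw l +.
The two rarest classes, dw + fl and + l +, are the double crossovers. Comparing them with the parentals, only the dw allele has switched, so dw is the middle locus and the order is fl – dw – l.

dw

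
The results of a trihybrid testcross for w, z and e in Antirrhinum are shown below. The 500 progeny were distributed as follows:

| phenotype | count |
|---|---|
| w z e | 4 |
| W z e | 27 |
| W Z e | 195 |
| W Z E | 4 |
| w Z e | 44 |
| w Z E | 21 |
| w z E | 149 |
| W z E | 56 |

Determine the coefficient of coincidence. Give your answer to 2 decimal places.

0.66

The two most frequent reciprocal classes, W Z e and w z E, are the parental types, so the F1 was W Z e / w z E.
The two rarest classes, W Z E and w z e, are the double crossovers. Comparing them with the parentals, only the e allele has switched, so e is the middle locus and the order is z – e – w.
z–e: (48 + 8)/500 = 0.1120; e–w: (100 + 8)/500 = 0.2160.
Expected DCO frequency = 0.1120 × 0.2160 ≈ 0.02419; observed = 8/500 ≈ 0.01600.
Coefficient of coincidence = 0.01600/0.02419 ≈ 0.66.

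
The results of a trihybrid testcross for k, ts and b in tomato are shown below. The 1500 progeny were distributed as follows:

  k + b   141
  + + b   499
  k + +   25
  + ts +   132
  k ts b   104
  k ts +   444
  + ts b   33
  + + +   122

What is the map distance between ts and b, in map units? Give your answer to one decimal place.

The two most frequent reciprocal classes, k ts + and + + b, are the parental types, so the F1 was k ts + / + + b.
The two rarest classes, k + + and + ts b, are the double crossovers. Comparing them with the parentals, only the ts allele has switched, so ts is the middle locus and the order is k – ts – b.
Crossovers in the ts–b interval produce the single-crossover classes k ts b and + + + (104 + 122 = 226) plus the double crossovers (58).
RF(ts–b) = (226 + 58) / 1500 = 284/1500 = 0.1893 → 18.9 map units.

18.9 map units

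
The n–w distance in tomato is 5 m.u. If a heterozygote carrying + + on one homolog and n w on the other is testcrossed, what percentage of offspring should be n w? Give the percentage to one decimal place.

A map distance of 5 m.u. corresponds to a recombination frequency of 0.050.
The F1 is + + / n w, so n w is a parental gamete class with expected frequency (1 − r)/2 = 0.950/2 = 0.4750.
That is 0.4750 = 47.5% of the progeny.

47.5%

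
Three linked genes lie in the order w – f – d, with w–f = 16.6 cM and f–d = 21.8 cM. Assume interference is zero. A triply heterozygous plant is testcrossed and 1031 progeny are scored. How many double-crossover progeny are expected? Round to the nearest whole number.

37

Map distances give recombination frequencies of 0.166 and 0.218 for the two intervals.
With no interference, expected double-crossover frequency = 0.166 × 0.218 = 0.03619.
Expected number = 0.03619 × 1031 = 37.31 ≈ 37.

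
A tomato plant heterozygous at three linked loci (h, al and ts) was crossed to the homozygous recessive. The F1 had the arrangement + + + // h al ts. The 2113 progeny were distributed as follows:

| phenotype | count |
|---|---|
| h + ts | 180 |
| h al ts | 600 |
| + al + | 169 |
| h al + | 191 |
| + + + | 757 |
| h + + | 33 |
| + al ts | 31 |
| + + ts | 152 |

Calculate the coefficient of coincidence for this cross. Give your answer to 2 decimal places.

The two rarest classes, h + + and + al ts, are the double crossovers. Comparing them with the parentals, only the h allele has switched, so h is the middle locus and the order is ts – h – al.
ts–h: (343 + 64)/2113 = 0.1926; h–al: (349 + 64)/2113 = 0.1955.
Expected DCO frequency = 0.1926 × 0.1955 ≈ 0.03765; observed = 64/2113 ≈ 0.03029.
Coefficient of coincidence = 0.03029/0.03765 ≈ 0.80.

0.80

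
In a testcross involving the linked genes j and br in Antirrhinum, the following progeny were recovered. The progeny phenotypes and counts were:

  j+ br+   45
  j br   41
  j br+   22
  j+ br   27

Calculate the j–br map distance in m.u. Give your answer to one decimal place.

36.3 m.u.

The two most frequent classes, j+ br+ (45) and j br (41), are the parental types, so the F1 was j+ br+ / j br.
The recombinant classes are j+ br and j br+: 27 + 22 = 49.
Recombination frequency = 49/135 = 0.3630 ≈ 36.3%, i.e. 36.3 m.u.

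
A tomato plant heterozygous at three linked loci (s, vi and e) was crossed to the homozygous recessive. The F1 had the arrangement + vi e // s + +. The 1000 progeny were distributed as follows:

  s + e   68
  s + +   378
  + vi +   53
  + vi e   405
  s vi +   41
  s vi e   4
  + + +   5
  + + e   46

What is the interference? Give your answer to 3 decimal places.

The two rarest classes, s vi e and + + +, are the double crossovers. Comparing them with the parentals, only the s allele has switched, so s is the middle locus and the order is e – s – vi.
e–s: (121 + 9)/1000 = 0.1300; s–vi: (87 + 9)/1000 = 0.0960.
Expected DCO frequency = 0.1300 × 0.0960 ≈ 0.01248; observed = 9/1000 ≈ 0.00900.
Coefficient of coincidence = 0.00900/0.01248 ≈ 0.721; interference = 1 − 0.721 = 0.279.

0.279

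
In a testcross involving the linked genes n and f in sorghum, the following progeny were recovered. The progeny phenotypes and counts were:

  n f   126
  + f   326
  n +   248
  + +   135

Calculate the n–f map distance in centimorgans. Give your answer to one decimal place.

31.3 centimorgans

The two most frequent classes, + f (326) and n + (248), are the parental types, so the F1 was + f / n +.
The recombinant classes are + + and n f: 135 + 126 = 261.
Recombination frequency = 261/835 = 0.3126 ≈ 31.3%, i.e. 31.3 centimorgans.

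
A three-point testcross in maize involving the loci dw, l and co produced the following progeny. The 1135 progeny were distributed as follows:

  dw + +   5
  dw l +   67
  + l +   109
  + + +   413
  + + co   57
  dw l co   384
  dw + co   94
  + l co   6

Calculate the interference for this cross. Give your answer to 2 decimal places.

0.57

The two most frequent reciprocal classes, + + + and dw l co, are the parental types, so the F1 was + + + / dw l co.
The two rarest classes, dw + + and + l co, are the double crossovers. Comparing them with the parentals, only the dw allele has switched, so dw is the middle locus and the order is co – dw – l.
co–dw: (124 + 11)/1135 = 0.1189; dw–l: (203 + 11)/1135 = 0.1885.
Expected DCO frequency = 0.1189 × 0.1885 ≈ 0.02241; observed = 11/1135 ≈ 0.00969.
Coefficient of coincidence = 0.00969/0.02241 ≈ 0.43; interference = 1 − 0.43 = 0.57.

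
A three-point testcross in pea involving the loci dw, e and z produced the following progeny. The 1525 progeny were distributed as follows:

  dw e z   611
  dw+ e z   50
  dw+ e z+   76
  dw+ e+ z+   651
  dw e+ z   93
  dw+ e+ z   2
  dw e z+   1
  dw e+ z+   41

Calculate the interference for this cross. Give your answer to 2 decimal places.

The two most frequent reciprocal classes, dw+ e+ z+ and dw e z, are the parental types, so the F1 was dw+ e+ z+ / dw e z.
The two rarest classes, dw+ e+ z and dw e z+, are the double crossovers. Comparing them with the parentals, only the z allele has switched, so z is the middle locus and the order is e – z – dw.
e–z: (169 + 3)/1525 = 0.1128; z–dw: (91 + 3)/1525 = 0.0616.
Expected DCO frequency = 0.1128 × 0.0616 ≈ 0.00695; observed = 3/1525 ≈ 0.00197.
Coefficient of coincidence = 0.00197/0.00695 ≈ 0.28; interference = 1 − 0.28 = 0.72.

0.72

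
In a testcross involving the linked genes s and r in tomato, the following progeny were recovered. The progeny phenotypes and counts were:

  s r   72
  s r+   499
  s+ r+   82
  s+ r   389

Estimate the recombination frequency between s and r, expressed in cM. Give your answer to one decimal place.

The two most frequent classes, s+ r (389) and s r+ (499), are the parental types, so the F1 was s+ r / s r+.
The recombinant classes are s+ r+ and s r: 82 + 72 = 154.
Recombination frequency = 154/1042 = 0.1478 ≈ 14.8%, i.e. 14.8 cM.

14.8 cM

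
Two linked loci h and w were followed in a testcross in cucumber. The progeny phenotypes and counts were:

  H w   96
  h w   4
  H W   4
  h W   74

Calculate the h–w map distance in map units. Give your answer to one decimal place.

4.5 map units

The two most frequent classes, H w (96) and h W (74), are the parental types, so the F1 was H w / h W.
The recombinant classes are H W and h w: 4 + 4 = 8.
Recombination frequency = 8/178 = 0.0449 ≈ 4.5%, i.e. 4.5 map units.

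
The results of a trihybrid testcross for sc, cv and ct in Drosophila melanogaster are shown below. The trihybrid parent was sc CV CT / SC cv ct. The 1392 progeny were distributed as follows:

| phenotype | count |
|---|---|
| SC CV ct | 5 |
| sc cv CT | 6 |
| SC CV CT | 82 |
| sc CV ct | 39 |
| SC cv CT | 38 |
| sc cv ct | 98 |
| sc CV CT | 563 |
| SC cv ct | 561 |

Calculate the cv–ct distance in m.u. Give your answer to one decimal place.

6.3 m.u.

The two rarest classes, sc cv CT and SC CV ct, are the double crossovers. Comparing them with the parentals, only the cv allele has switched, so cv is the middle locus and the order is sc – cv – ct.
Crossovers in the cv–ct interval produce the single-crossover classes sc CV ct and SC cv CT (39 + 38 = 77) plus the double crossovers (11).
RF(cv–ct) = (77 + 11) / 1392 = 88/1392 = 0.0632 → 6.3 m.u.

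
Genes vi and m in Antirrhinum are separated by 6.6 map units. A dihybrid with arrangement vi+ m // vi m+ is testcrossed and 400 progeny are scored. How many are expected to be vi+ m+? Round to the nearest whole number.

13

A map distance of 6.6 map units corresponds to a recombination frequency of 0.066.
The F1 is vi+ m / vi m+, so vi+ m+ is a recombinant gamete class with expected frequency r/2 = 0.066/2 = 0.0330.
Expected number = 0.0330 × 400 = 13.20 ≈ 13.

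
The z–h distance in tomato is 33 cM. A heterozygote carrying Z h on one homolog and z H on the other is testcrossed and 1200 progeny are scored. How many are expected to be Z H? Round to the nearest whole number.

A map distance of 33 cM corresponds to a recombination frequency of 0.330.
The F1 is Z h / z H, so Z H is a recombinant gamete class with expected frequency r/2 = 0.330/2 = 0.1650.
Expected number = 0.1650 × 1200 = 198.00 ≈ 198.

198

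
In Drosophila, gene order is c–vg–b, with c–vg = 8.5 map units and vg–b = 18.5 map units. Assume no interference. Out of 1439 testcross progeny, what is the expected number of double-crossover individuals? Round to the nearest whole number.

Map distances give recombination frequencies of 0.085 and 0.185 for the two intervals.
With no interference, expected double-crossover frequency = 0.085 × 0.185 = 0.01572.
Expected number = 0.01572 × 1439 = 22.63 ≈ 23.

23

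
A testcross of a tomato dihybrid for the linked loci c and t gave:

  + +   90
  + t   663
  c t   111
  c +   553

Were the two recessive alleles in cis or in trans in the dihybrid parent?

The two most frequent classes are + t (663) and c + (553); these are the parental (non-recombinant) types.
So the F1 carried + t on one chromosome and c + on the other — the recessive alleles are on opposite chromosomes (trans / repulsion).

trans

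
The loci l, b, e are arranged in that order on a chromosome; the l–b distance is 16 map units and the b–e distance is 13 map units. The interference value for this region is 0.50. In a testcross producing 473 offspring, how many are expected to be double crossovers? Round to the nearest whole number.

5

Map distances give recombination frequencies of 0.160 and 0.130 for the two intervals.
With interference 0.50 (so coincidence = 0.50), expected double-crossover frequency = 0.160 × 0.130 × 0.50 = 0.01040.
Expected number = 0.01040 × 473 = 4.92 ≈ 5.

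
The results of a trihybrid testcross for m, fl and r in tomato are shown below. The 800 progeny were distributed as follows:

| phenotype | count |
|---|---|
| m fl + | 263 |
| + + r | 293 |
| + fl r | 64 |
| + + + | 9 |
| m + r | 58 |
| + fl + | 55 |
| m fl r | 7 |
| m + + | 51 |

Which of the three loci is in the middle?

r

The two most frequent reciprocal classes, + + r and m fl +, are the parental types, so the F1 was + + r / m fl +.
The two rarest classes, + + + and m fl r, are the double crossovers. Comparing them with the parentals, only the r allele has switched, so r is the middle locus and the order is m – r – fl.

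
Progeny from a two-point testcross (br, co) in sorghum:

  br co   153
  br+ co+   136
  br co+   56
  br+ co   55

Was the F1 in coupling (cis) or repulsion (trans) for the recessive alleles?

cis

The two most frequent classes are br+ co+ (136) and br co (153); these are the parental (non-recombinant) types.
So the F1 carried br+ co+ on one chromosome and br co on the other — the recessive alleles are on the same chromosome (cis / coupling).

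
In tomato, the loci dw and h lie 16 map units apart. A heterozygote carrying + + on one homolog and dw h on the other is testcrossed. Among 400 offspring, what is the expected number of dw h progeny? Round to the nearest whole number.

A map distance of 16 map units corresponds to a recombination frequency of 0.160.
The F1 is + + / dw h, so dw h is a parental gamete class with expected frequency (1 − r)/2 = 0.840/2 = 0.4200.
Expected number = 0.4200 × 400 = 168.00 ≈ 168.

168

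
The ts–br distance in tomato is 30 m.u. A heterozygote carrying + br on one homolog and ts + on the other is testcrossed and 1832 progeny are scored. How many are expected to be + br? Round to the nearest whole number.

641

A map distance of 30 m.u. corresponds to a recombination frequency of 0.300.
The F1 is + br / ts +, so + br is a parental gamete class with expected frequency (1 − r)/2 = 0.700/2 = 0.3500.
Expected number = 0.3500 × 1832 = 641.20 ≈ 641.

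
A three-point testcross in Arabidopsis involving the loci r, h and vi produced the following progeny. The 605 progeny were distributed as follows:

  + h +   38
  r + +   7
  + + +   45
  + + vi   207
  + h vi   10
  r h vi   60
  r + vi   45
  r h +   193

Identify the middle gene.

The two most frequent reciprocal classes, + + vi and r h +, are the parental types, so the F1 was + + vi / r h +.
The two rarest classes, + h vi and r + +, are the double crossovers. Comparing them with the parentals, only the h allele has switched, so h is the middle locus and the order is vi – h – r.

h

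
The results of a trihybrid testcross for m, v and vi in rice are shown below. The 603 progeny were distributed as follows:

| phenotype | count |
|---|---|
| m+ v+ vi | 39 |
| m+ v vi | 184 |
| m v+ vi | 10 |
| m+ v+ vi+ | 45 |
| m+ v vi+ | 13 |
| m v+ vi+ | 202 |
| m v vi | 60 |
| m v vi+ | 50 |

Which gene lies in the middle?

vi

The two most frequent reciprocal classes, m v+ vi+ and m+ v vi, are the parental types, so the F1 was m v+ vi+ / m+ v vi.
The two rarest classes, m v+ vi and m+ v vi+, are the double crossovers. Comparing them with the parentals, only the vi allele has switched, so vi is the middle locus and the order is v – vi – m.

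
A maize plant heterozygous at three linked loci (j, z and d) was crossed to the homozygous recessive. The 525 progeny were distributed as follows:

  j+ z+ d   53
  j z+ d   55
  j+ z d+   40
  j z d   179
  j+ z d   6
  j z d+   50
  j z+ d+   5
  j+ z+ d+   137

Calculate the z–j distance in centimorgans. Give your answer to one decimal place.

The two most frequent reciprocal classes, j z d and j+ z+ d+, are the parental types, so the F1 was j z d / j+ z+ d+.
The two rarest classes, j+ z d and j z+ d+, are the double crossovers. Comparing them with the parentals, only the j allele has switched, so j is the middle locus and the order is d – j – z.
Crossovers in the j–z interval produce the single-crossover classes j z+ d and j+ z d+ (55 + 40 = 95) plus the double crossovers (11).
RF(j–z) = (95 + 11) / 525 = 106/525 = 0.2019 → 20.2 centimorgans.

20.2 centimorgans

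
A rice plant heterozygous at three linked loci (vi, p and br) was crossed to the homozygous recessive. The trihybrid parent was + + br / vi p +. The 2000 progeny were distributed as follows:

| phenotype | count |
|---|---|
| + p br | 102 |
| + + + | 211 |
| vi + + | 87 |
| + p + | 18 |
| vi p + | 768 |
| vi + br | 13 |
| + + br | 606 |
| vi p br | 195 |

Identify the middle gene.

The two rarest classes, vi + br and + p +, are the double crossovers. Comparing them with the parentals, only the vi allele has switched, so vi is the middle locus and the order is br – vi – p.

vi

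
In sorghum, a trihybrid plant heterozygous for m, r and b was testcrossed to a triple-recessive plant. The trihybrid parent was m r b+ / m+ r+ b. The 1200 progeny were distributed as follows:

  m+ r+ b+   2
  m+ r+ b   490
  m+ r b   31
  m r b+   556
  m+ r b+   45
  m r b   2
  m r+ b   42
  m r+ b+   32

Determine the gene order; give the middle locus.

b

The two rarest classes, m r b and m+ r+ b+, are the double crossovers. Comparing them with the parentals, only the b allele has switched, so b is the middle locus and the order is r – b – m.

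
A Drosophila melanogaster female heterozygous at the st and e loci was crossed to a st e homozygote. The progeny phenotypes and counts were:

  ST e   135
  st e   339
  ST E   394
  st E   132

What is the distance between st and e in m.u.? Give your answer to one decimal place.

26.7 m.u.

The two most frequent classes, ST E (394) and st e (339), are the parental types, so the F1 was ST E / st e.
The recombinant classes are ST e and st E: 135 + 132 = 267.
Recombination frequency = 267/1000 = 0.2670 ≈ 26.7%, i.e. 26.7 m.u.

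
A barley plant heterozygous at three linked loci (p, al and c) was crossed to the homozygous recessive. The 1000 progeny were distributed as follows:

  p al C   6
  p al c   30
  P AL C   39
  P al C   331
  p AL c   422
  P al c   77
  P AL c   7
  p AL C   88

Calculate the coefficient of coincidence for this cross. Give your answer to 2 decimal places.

The two most frequent reciprocal classes, p AL c and P al C, are the parental types, so the F1 was p AL c / P al C.
The two rarest classes, P AL c and p al C, are the double crossovers. Comparing them with the parentals, only the p allele has switched, so p is the middle locus and the order is c – p – al.
c–p: (165 + 13)/1000 = 0.1780; p–al: (69 + 13)/1000 = 0.0820.
Expected DCO frequency = 0.1780 × 0.0820 ≈ 0.01460; observed = 13/1000 ≈ 0.01300.
Coefficient of coincidence = 0.01300/0.01460 ≈ 0.89.

0.89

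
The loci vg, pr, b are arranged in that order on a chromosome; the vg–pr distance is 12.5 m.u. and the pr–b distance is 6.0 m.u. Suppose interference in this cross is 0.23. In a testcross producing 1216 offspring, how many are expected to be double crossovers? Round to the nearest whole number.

Map distances give recombination frequencies of 0.125 and 0.060 for the two intervals.
With interference 0.23 (so coincidence = 0.77), expected double-crossover frequency = 0.125 × 0.060 × 0.77 = 0.00577.
Expected number = 0.00577 × 1216 = 7.02 ≈ 7.

7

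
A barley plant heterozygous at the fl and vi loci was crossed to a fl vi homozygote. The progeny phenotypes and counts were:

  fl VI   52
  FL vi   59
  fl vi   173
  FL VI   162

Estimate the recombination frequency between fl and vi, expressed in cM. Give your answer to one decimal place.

24.9 cM

The two most frequent classes, FL VI (162) and fl vi (173), are the parental types, so the F1 was FL VI / fl vi.
The recombinant classes are FL vi and fl VI: 59 + 52 = 111.
Recombination frequency = 111/446 = 0.2489 ≈ 24.9%, i.e. 24.9 cM.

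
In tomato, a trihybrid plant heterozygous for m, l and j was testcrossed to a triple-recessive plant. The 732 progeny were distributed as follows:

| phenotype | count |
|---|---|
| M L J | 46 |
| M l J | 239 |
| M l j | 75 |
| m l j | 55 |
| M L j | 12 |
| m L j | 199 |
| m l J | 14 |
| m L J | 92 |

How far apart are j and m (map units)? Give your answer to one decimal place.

The two most frequent reciprocal classes, m L j and M l J, are the parental types, so the F1 was m L j / M l J.
The two rarest classes, M L j and m l J, are the double crossovers. Comparing them with the parentals, only the m allele has switched, so m is the middle locus and the order is j – m – l.
Crossovers in the j–m interval produce the single-crossover classes m L J and M l j (92 + 75 = 167) plus the double crossovers (26).
RF(j–m) = (167 + 26) / 732 = 193/732 = 0.2637 → 26.4 map units.

26.4 map units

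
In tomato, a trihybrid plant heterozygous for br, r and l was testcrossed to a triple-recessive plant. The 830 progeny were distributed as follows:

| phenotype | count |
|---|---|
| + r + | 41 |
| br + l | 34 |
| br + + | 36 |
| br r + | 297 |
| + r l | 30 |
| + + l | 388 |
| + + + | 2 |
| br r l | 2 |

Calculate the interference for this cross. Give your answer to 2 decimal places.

0.40

The two most frequent reciprocal classes, br r + and + + l, are the parental types, so the F1 was br r + / + + l.
The two rarest classes, br r l and + + +, are the double crossovers. Comparing them with the parentals, only the l allele has switched, so l is the middle locus and the order is r – l – br.
r–l: (66 + 4)/830 = 0.0843; l–br: (75 + 4)/830 = 0.0952.
Expected DCO frequency = 0.0843 × 0.0952 ≈ 0.00803; observed = 4/830 ≈ 0.00482.
Coefficient of coincidence = 0.00482/0.00803 ≈ 0.60; interference = 1 − 0.60 = 0.40.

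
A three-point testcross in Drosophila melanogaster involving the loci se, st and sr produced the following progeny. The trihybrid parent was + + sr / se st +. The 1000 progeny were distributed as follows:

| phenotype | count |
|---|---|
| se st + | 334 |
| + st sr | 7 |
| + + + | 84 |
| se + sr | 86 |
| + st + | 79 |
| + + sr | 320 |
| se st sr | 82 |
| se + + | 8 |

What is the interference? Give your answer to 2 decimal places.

0.54

The two rarest classes, + st sr and se + +, are the double crossovers. Comparing them with the parentals, only the st allele has switched, so st is the middle locus and the order is sr – st – se.
sr–st: (166 + 15)/1000 = 0.1810; st–se: (165 + 15)/1000 = 0.1800.
Expected DCO frequency = 0.1810 × 0.1800 ≈ 0.03258; observed = 15/1000 ≈ 0.01500.
Coefficient of coincidence = 0.01500/0.03258 ≈ 0.46; interference = 1 − 0.46 = 0.54.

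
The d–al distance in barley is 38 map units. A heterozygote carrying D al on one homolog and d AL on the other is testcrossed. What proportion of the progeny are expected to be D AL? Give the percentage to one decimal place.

A map distance of 38 map units corresponds to a recombination frequency of 0.380.
The F1 is D al / d AL, so D AL is a recombinant gamete class with expected frequency r/2 = 0.380/2 = 0.1900.
That is 0.1900 = 19.0% of the progeny.

19.0%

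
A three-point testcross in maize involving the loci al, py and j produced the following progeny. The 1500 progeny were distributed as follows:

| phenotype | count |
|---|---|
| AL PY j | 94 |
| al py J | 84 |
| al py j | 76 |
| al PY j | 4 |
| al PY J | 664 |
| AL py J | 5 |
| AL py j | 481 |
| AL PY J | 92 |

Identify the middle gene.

The two most frequent reciprocal classes, al PY J and AL py j, are the parental types, so the F1 was al PY J / AL py j.
The two rarest classes, al PY j and AL py J, are the double crossovers. Comparing them with the parentals, only the j allele has switched, so j is the middle locus and the order is py – j – al.

j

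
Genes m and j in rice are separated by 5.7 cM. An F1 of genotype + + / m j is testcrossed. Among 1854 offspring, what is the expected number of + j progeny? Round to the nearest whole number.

A map distance of 5.7 cM corresponds to a recombination frequency of 0.057.
The F1 is + + / m j, so + j is a recombinant gamete class with expected frequency r/2 = 0.057/2 = 0.0285.
Expected number = 0.0285 × 1854 = 52.84 ≈ 53.

53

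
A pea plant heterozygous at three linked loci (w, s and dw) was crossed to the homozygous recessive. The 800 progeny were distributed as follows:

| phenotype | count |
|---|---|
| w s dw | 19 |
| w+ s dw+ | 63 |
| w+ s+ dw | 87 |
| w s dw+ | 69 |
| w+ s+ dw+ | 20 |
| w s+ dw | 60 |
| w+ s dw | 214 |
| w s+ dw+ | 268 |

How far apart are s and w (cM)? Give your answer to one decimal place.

24.4 cM

The two most frequent reciprocal classes, w+ s dw and w s+ dw+, are the parental types, so the F1 was w+ s dw / w s+ dw+.
The two rarest classes, w s dw and w+ s+ dw+, are the double crossovers. Comparing them with the parentals, only the w allele has switched, so w is the middle locus and the order is s – w – dw.
Crossovers in the s–w interval produce the single-crossover classes w+ s+ dw and w s dw+ (87 + 69 = 156) plus the double crossovers (39).
RF(s–w) = (156 + 39) / 800 = 195/800 = 0.2437 → 24.4 cM.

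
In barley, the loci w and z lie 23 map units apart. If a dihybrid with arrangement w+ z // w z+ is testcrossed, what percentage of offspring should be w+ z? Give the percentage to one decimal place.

A map distance of 23 map units corresponds to a recombination frequency of 0.230.
The F1 is w+ z / w z+, so w+ z is a parental gamete class with expected frequency (1 − r)/2 = 0.770/2 = 0.3850.
That is 0.3850 = 38.5% of the progeny.

38.5%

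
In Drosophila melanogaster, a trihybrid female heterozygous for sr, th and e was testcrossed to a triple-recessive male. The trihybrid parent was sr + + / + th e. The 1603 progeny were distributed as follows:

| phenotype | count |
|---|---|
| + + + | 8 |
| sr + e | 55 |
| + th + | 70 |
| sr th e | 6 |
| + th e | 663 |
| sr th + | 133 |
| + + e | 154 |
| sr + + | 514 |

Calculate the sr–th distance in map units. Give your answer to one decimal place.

18.8 map units

The two rarest classes, + + + and sr th e, are the double crossovers. Comparing them with the parentals, only the sr allele has switched, so sr is the middle locus and the order is th – sr – e.
Crossovers in the th–sr interval produce the single-crossover classes sr th + and + + e (133 + 154 = 287) plus the double crossovers (14).
RF(th–sr) = (287 + 14) / 1603 = 301/1603 = 0.1878 → 18.8 map units.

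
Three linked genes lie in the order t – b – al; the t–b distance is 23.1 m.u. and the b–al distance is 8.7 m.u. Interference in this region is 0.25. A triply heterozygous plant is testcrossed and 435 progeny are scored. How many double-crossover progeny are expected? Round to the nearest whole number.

7

Map distances give recombination frequencies of 0.231 and 0.087 for the two intervals.
With interference 0.25 (so coincidence = 0.75), expected double-crossover frequency = 0.231 × 0.087 × 0.75 = 0.01507.
Expected number = 0.01507 × 435 = 6.56 ≈ 7.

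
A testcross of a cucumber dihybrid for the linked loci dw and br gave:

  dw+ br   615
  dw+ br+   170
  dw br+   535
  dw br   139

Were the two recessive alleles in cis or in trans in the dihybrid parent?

trans

The two most frequent classes are dw+ br (615) and dw br+ (535); these are the parental (non-recombinant) types.
So the F1 carried dw+ br on one chromosome and dw br+ on the other — the recessive alleles are on opposite chromosomes (trans / repulsion).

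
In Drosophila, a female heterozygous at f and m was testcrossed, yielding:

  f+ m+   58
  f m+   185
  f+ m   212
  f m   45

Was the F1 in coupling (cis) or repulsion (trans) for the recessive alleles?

The two most frequent classes are f+ m (212) and f m+ (185); these are the parental (non-recombinant) types.
So the F1 carried f+ m on one chromosome and f m+ on the other — the recessive alleles are on opposite chromosomes (trans / repulsion).

trans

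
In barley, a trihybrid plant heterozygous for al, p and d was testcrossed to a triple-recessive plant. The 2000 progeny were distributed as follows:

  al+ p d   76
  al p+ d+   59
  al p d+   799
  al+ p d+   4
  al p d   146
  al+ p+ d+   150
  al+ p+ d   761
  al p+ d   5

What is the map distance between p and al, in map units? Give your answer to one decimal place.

The two most frequent reciprocal classes, al p d+ and al+ p+ d, are the parental types, so the F1 was al p d+ / al+ p+ d.
The two rarest classes, al+ p d+ and al p+ d, are the double crossovers. Comparing them with the parentals, only the al allele has switched, so al is the middle locus and the order is d – al – p.
Crossovers in the al–p interval produce the single-crossover classes al p+ d+ and al+ p d (59 + 76 = 135) plus the double crossovers (9).
RF(al–p) = (135 + 9) / 2000 = 144/2000 = 0.0720 → 7.2 map units.

7.2 map units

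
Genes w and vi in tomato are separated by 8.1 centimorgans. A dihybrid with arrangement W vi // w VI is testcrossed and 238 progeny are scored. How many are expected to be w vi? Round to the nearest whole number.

10

A map distance of 8.1 centimorgans corresponds to a recombination frequency of 0.081.
The F1 is W vi / w VI, so w vi is a recombinant gamete class with expected frequency r/2 = 0.081/2 = 0.0405.
Expected number = 0.0405 × 238 = 9.64 ≈ 10.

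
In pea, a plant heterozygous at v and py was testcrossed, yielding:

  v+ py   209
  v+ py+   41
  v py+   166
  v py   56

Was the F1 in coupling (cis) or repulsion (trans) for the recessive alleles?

The two most frequent classes are v+ py (209) and v py+ (166); these are the parental (non-recombinant) types.
So the F1 carried v+ py on one chromosome and v py+ on the other — the recessive alleles are on opposite chromosomes (trans / repulsion).

trans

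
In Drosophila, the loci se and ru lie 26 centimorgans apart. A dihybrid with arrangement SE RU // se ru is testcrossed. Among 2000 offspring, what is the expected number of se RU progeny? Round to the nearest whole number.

A map distance of 26 centimorgans corresponds to a recombination frequency of 0.260.
The F1 is SE RU / se ru, so se RU is a recombinant gamete class with expected frequency r/2 = 0.260/2 = 0.1300.
Expected number = 0.1300 × 2000 = 260.00 ≈ 260.

260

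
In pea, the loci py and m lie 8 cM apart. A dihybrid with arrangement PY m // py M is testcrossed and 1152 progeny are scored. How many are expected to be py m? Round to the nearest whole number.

A map distance of 8 cM corresponds to a recombination frequency of 0.080.
The F1 is PY m / py M, so py m is a recombinant gamete class with expected frequency r/2 = 0.080/2 = 0.0400.
Expected number = 0.0400 × 1152 = 46.08 ≈ 46.

46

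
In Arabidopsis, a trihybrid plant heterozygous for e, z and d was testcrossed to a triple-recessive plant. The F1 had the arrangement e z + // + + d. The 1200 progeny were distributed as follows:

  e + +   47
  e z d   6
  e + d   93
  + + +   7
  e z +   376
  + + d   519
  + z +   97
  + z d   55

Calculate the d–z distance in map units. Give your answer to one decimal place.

9.6 map units

The two rarest classes, e z d and + + +, are the double crossovers. Comparing them with the parentals, only the d allele has switched, so d is the middle locus and the order is z – d – e.
Crossovers in the z–d interval produce the single-crossover classes e + + and + z d (47 + 55 = 102) plus the double crossovers (13).
RF(z–d) = (102 + 13) / 1200 = 115/1200 = 0.0958 → 9.6 map units.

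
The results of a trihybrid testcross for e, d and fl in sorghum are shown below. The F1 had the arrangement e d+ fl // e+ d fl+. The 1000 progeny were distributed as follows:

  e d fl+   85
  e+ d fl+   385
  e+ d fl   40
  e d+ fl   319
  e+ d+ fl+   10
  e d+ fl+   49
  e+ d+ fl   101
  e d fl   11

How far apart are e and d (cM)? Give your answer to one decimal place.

The two rarest classes, e d fl and e+ d+ fl+, are the double crossovers. Comparing them with the parentals, only the d allele has switched, so d is the middle locus and the order is e – d – fl.
Crossovers in the e–d interval produce the single-crossover classes e+ d+ fl and e d fl+ (101 + 85 = 186) plus the double crossovers (21).
RF(e–d) = (186 + 21) / 1000 = 207/1000 = 0.2070 → 20.7 cM.

20.7 cM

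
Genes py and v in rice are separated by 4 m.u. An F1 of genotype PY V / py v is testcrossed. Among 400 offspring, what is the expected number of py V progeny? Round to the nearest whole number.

8

A map distance of 4 m.u. corresponds to a recombination frequency of 0.040.
The F1 is PY V / py v, so py V is a recombinant gamete class with expected frequency r/2 = 0.040/2 = 0.0200.
Expected number = 0.0200 × 400 = 8.00 ≈ 8.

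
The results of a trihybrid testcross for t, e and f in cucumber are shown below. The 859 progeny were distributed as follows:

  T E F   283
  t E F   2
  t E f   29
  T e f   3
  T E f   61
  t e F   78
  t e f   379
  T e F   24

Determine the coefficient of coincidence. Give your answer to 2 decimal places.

The two most frequent reciprocal classes, T E F and t e f, are the parental types, so the F1 was T E F / t e f.
The two rarest classes, t E F and T e f, are the double crossovers. Comparing them with the parentals, only the t allele has switched, so t is the middle locus and the order is f – t – e.
f–t: (139 + 5)/859 = 0.1676; t–e: (53 + 5)/859 = 0.0675.
Expected DCO frequency = 0.1676 × 0.0675 ≈ 0.01131; observed = 5/859 ≈ 0.00582.
Coefficient of coincidence = 0.00582/0.01131 ≈ 0.51.

0.51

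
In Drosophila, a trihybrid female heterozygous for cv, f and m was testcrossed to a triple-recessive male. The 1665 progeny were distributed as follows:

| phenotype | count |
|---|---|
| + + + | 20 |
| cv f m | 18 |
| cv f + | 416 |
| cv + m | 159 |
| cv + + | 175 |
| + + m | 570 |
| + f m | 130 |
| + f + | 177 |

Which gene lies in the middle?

The two most frequent reciprocal classes, + + m and cv f +, are the parental types, so the F1 was + + m / cv f +.
The two rarest classes, + + + and cv f m, are the double crossovers. Comparing them with the parentals, only the m allele has switched, so m is the middle locus and the order is f – m – cv.

m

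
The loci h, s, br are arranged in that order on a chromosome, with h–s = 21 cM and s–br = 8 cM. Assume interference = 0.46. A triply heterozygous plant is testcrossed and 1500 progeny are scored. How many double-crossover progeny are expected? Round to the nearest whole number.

Map distances give recombination frequencies of 0.210 and 0.080 for the two intervals.
With interference 0.46 (so coincidence = 0.54), expected double-crossover frequency = 0.210 × 0.080 × 0.54 = 0.00907.
Expected number = 0.00907 × 1500 = 13.61 ≈ 14.

14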